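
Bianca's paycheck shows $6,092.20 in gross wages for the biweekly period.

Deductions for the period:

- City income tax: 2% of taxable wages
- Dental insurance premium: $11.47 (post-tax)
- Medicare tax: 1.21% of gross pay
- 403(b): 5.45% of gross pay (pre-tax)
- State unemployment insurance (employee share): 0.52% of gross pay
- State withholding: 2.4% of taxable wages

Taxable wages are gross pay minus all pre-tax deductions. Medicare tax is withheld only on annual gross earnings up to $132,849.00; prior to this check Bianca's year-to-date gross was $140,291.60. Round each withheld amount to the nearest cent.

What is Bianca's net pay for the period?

$5,463.59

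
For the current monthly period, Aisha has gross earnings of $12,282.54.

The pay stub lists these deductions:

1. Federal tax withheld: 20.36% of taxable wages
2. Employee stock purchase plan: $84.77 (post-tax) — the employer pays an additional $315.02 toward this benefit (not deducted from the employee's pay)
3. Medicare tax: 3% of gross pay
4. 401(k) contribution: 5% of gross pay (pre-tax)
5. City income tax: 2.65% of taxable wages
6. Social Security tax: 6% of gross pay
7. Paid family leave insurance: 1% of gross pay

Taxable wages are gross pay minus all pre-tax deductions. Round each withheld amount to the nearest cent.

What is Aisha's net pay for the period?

$7,670.48

401(k) contribution: $12,282.54 × 0.05 = $614.13
Taxable wages = $12,282.54 − $614.13 = $11,668.41
City income tax: $11,668.41 × 0.0265 = $309.21
Federal tax withheld: $11,668.41 × 0.2036 = $2,375.69
Paid family leave insurance: $12,282.54 × 0.01 = $122.83
Medicare tax: $12,282.54 × 0.03 = $368.48
Social Security tax: $12,282.54 × 0.06 = $736.95
Employee stock purchase plan: $84.77
(Employer's $315.02 toward employee stock purchase plan is not withheld from the employee.)
Total deductions = $614.13 + $309.21 + $2,375.69 + $122.83 + $368.48 + $736.95 + $84.77 = $4,612.06
Net pay = $12,282.54 − $4,612.06 = $7,670.48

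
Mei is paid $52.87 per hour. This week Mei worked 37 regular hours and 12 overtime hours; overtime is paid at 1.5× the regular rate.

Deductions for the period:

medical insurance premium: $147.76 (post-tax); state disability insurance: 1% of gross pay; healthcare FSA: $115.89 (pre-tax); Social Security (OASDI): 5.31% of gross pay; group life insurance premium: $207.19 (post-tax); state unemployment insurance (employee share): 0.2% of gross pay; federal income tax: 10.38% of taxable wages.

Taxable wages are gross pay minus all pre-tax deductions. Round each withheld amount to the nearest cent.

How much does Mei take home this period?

$1957.89

Regular pay: 37 × $52.87 = $1956.19
Overtime pay: 12 × $52.87 × 1.5 = $951.66
Gross pay = $1956.19 + $951.66 = $2907.85
Healthcare FSA: $115.89
Taxable wages = $2907.85 − $115.89 = $2791.96
Federal income tax: $2791.96 × 0.1038 = $289.81
State disability insurance: $2907.85 × 0.01 = $29.08
State unemployment insurance (employee share): $2907.85 × 0.002 = $5.82
Social Security (OASDI): $2907.85 × 0.0531 = $154.41
Group life insurance premium: $207.19
Medical insurance premium: $147.76
Total deductions = $115.89 + $289.81 + $29.08 + $5.82 + $154.41 + $207.19 + $147.76 = $949.96
Net pay = $2907.85 − $949.96 = $1957.89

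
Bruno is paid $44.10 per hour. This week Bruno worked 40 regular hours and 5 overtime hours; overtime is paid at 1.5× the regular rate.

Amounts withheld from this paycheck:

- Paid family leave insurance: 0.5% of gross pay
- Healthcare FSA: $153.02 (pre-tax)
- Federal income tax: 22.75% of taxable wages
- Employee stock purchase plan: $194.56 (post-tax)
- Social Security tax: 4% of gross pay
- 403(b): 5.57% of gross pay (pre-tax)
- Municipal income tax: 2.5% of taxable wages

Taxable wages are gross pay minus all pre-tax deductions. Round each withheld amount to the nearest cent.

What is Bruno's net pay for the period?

$1075.40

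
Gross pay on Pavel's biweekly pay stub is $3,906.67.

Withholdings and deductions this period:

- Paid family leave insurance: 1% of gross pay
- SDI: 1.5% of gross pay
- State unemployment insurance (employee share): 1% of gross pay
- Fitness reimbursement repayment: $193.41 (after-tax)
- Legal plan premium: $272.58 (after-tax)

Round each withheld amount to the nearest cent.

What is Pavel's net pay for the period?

Paid family leave insurance: $3,906.67 × 0.01 = $39.07
SDI: $3,906.67 × 0.015 = $58.60
State unemployment insurance (employee share): $3,906.67 × 0.01 = $39.07
Legal plan premium: $272.58
Fitness reimbursement repayment: $193.41
Total deductions = $39.07 + $58.60 + $39.07 + $272.58 + $193.41 = $602.73
Net pay = $3,906.67 − $602.73 = $3,303.94

$3,303.94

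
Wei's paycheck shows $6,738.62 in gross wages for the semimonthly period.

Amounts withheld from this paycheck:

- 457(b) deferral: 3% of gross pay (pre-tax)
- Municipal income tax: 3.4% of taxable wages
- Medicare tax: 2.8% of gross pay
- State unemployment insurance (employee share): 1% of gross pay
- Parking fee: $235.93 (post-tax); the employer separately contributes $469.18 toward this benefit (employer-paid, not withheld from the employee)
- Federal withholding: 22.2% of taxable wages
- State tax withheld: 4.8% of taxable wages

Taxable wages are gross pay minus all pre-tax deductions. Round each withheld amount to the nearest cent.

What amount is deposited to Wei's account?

457(b) deferral: $6,738.62 × 0.03 = $202.16
Taxable wages = $6,738.62 − $202.16 = $6,536.46
Federal withholding: $6,536.46 × 0.222 = $1,451.09
Municipal income tax: $6,536.46 × 0.034 = $222.24
State tax withheld: $6,536.46 × 0.048 = $313.75
State unemployment insurance (employee share): $6,738.62 × 0.01 = $67.39
Medicare tax: $6,738.62 × 0.028 = $188.68
Parking fee: $235.93
(Employer's $469.18 toward parking fee is not withheld from the employee.)
Total deductions = $202.16 + $1,451.09 + $222.24 + $313.75 + $67.39 + $188.68 + $235.93 = $2,681.24
Net pay = $6,738.62 − $2,681.24 = $4,057.38

$4,057.38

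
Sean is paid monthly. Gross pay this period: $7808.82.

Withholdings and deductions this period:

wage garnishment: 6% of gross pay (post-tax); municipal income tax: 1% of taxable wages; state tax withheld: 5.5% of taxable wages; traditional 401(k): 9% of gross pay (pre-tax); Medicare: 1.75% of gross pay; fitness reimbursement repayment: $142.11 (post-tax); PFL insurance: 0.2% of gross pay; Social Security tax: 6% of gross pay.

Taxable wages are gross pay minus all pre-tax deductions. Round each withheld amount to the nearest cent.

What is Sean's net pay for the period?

Traditional 401(k): $7808.82 × 0.09 = $702.79
Taxable wages = $7808.82 − $702.79 = $7106.03
State tax withheld: $7106.03 × 0.055 = $390.83
Municipal income tax: $7106.03 × 0.01 = $71.06
Social Security tax: $7808.82 × 0.06 = $468.53
Medicare: $7808.82 × 0.0175 = $136.65
PFL insurance: $7808.82 × 0.002 = $15.62
Wage garnishment: $7808.82 × 0.06 = $468.53
Fitness reimbursement repayment: $142.11
Total deductions = $702.79 + $390.83 + $71.06 + $468.53 + $136.65 + $15.62 + $468.53 + $142.11 = $2396.12
Net pay = $7808.82 − $2396.12 = $5412.70

$5412.70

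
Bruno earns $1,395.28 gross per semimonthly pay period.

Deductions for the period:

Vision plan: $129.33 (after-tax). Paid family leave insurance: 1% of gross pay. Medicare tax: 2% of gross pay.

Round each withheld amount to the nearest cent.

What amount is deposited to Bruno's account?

$1,224.09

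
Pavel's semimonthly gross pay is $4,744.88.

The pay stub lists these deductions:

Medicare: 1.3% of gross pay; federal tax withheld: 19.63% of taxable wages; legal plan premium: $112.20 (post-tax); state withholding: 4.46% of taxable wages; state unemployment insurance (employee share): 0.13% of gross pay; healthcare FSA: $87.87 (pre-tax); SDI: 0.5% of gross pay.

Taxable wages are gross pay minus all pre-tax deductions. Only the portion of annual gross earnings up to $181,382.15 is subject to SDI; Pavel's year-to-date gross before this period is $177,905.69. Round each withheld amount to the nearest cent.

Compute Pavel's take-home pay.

$3,337.71

Healthcare FSA: $87.87
Taxable wages = $4,744.88 − $87.87 = $4,657.01
Federal tax withheld: $4,657.01 × 0.1963 = $914.17
State withholding: $4,657.01 × 0.0446 = $207.70
Medicare: $4,744.88 × 0.013 = $61.68
SDI: only $181,382.15 − $177,905.69 = $3,476.46 of this check is subject → $3,476.46 × 0.005 = $17.38
State unemployment insurance (employee share): $4,744.88 × 0.0013 = $6.17
Legal plan premium: $112.20
Total deductions = $87.87 + $914.17 + $207.70 + $61.68 + $17.38 + $6.17 + $112.20 = $1,407.17
Net pay = $4,744.88 − $1,407.17 = $3,337.71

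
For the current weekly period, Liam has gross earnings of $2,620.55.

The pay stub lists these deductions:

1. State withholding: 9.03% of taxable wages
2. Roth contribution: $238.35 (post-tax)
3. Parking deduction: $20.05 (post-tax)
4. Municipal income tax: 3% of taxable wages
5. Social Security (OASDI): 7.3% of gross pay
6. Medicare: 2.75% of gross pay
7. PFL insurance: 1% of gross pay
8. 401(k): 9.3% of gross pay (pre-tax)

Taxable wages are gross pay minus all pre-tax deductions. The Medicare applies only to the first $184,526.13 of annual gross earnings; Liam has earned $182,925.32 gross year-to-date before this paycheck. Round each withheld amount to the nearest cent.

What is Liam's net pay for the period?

$1,570.97

401(k): $2,620.55 × 0.093 = $243.71
Taxable wages = $2,620.55 − $243.71 = $2,376.84
State withholding: $2,376.84 × 0.0903 = $214.63
Municipal income tax: $2,376.84 × 0.03 = $71.31
Social Security (OASDI): $2,620.55 × 0.073 = $191.30
Medicare: only $184,526.13 − $182,925.32 = $1,600.81 of this check is subject → $1,600.81 × 0.0275 = $44.02
PFL insurance: $2,620.55 × 0.01 = $26.21
Parking deduction: $20.05
Roth contribution: $238.35
Total deductions = $243.71 + $214.63 + $71.31 + $191.30 + $44.02 + $26.21 + $20.05 + $238.35 = $1,049.58
Net pay = $2,620.55 − $1,049.58 = $1,570.97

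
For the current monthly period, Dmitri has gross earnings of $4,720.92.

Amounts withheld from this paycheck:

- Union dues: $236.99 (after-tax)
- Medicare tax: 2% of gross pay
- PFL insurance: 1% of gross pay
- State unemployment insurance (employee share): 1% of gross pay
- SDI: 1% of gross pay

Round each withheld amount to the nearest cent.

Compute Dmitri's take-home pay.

SDI: $4,720.92 × 0.01 = $47.21
State unemployment insurance (employee share): $4,720.92 × 0.01 = $47.21
Medicare tax: $4,720.92 × 0.02 = $94.42
PFL insurance: $4,720.92 × 0.01 = $47.21
Union dues: $236.99
Total deductions = $47.21 + $47.21 + $94.42 + $47.21 + $236.99 = $473.04
Net pay = $4,720.92 − $473.04 = $4,247.88

$4,247.88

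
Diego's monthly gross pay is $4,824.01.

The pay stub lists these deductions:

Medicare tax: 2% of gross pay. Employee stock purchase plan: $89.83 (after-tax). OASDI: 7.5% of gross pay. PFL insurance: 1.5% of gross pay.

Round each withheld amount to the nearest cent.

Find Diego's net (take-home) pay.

$4,203.54

OASDI: $4,824.01 × 0.075 = $361.80
Medicare tax: $4,824.01 × 0.02 = $96.48
PFL insurance: $4,824.01 × 0.015 = $72.36
Employee stock purchase plan: $89.83
Total deductions = $361.80 + $96.48 + $72.36 + $89.83 = $620.47
Net pay = $4,824.01 − $620.47 = $4,203.54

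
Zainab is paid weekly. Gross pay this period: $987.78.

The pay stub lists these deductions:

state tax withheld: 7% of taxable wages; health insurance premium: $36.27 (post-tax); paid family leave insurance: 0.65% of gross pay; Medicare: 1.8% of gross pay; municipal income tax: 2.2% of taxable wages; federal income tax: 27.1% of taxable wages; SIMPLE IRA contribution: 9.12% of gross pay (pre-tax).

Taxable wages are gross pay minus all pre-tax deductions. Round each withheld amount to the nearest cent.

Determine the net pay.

$511.36

SIMPLE IRA contribution: $987.78 × 0.0912 = $90.09
Taxable wages = $987.78 − $90.09 = $897.69
Municipal income tax: $897.69 × 0.022 = $19.75
State tax withheld: $897.69 × 0.07 = $62.84
Federal income tax: $897.69 × 0.271 = $243.27
Paid family leave insurance: $987.78 × 0.0065 = $6.42
Medicare: $987.78 × 0.018 = $17.78
Health insurance premium: $36.27
Total deductions = $90.09 + $19.75 + $62.84 + $243.27 + $6.42 + $17.78 + $36.27 = $476.42
Net pay = $987.78 − $476.42 = $511.36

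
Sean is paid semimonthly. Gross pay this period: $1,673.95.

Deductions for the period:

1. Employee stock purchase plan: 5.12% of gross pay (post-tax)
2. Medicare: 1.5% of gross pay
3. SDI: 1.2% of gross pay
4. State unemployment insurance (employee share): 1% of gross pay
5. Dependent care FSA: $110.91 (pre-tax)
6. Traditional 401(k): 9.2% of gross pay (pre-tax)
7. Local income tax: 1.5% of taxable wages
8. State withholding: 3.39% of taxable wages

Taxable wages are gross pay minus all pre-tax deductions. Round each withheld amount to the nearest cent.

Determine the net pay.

$1,192.48

Dependent care FSA: $110.91
Traditional 401(k): $1,673.95 × 0.092 = $154.00
Pre-tax total = $110.91 + $154.00 = $264.91
Taxable wages = $1,673.95 − $264.91 = $1,409.04
Local income tax: $1,409.04 × 0.015 = $21.14
State withholding: $1,409.04 × 0.0339 = $47.77
SDI: $1,673.95 × 0.012 = $20.09
State unemployment insurance (employee share): $1,673.95 × 0.01 = $16.74
Medicare: $1,673.95 × 0.015 = $25.11
Employee stock purchase plan: $1,673.95 × 0.0512 = $85.71
Total deductions = $110.91 + $154.00 + $21.14 + $47.77 + $20.09 + $16.74 + $25.11 + $85.71 = $481.47
Net pay = $1,673.95 − $481.47 = $1,192.48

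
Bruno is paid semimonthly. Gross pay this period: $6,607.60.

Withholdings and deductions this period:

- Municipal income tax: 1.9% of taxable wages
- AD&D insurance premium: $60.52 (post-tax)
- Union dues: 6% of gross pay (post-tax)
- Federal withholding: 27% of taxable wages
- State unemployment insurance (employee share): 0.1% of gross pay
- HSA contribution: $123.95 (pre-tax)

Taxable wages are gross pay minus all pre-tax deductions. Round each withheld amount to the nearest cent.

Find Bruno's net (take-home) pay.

HSA contribution: $123.95
Taxable wages = $6,607.60 − $123.95 = $6,483.65
Federal withholding: $6,483.65 × 0.27 = $1,750.59
Municipal income tax: $6,483.65 × 0.019 = $123.19
State unemployment insurance (employee share): $6,607.60 × 0.001 = $6.61
AD&D insurance premium: $60.52
Union dues: $6,607.60 × 0.06 = $396.46
Total deductions = $123.95 + $1,750.59 + $123.19 + $6.61 + $60.52 + $396.46 = $2,461.32
Net pay = $6,607.60 − $2,461.32 = $4,146.28

$4,146.28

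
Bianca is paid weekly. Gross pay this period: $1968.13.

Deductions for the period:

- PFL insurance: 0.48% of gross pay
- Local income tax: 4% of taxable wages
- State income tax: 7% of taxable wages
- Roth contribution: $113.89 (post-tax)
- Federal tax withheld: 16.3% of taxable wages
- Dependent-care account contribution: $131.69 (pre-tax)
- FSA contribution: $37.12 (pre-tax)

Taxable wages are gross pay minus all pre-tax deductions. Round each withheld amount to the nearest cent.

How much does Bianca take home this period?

$1184.77

FSA contribution: $37.12
Dependent-care account contribution: $131.69
Pre-tax total = $37.12 + $131.69 = $168.81
Taxable wages = $1968.13 − $168.81 = $1799.32
State income tax: $1799.32 × 0.07 = $125.95
Local income tax: $1799.32 × 0.04 = $71.97
Federal tax withheld: $1799.32 × 0.163 = $293.29
PFL insurance: $1968.13 × 0.0048 = $9.45
Roth contribution: $113.89
Total deductions = $37.12 + $131.69 + $125.95 + $71.97 + $293.29 + $9.45 + $113.89 = $783.36
Net pay = $1968.13 − $783.36 = $1184.77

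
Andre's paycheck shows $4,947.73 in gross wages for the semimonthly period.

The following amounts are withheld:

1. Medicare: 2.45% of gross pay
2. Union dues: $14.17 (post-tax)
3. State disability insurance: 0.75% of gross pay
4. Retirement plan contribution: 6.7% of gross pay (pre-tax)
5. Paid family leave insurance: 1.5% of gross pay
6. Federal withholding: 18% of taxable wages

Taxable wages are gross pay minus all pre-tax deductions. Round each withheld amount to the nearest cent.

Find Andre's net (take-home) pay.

Retirement plan contribution: $4,947.73 × 0.067 = $331.50
Taxable wages = $4,947.73 − $331.50 = $4,616.23
Federal withholding: $4,616.23 × 0.18 = $830.92
Paid family leave insurance: $4,947.73 × 0.015 = $74.22
Medicare: $4,947.73 × 0.0245 = $121.22
State disability insurance: $4,947.73 × 0.0075 = $37.11
Union dues: $14.17
Total deductions = $331.50 + $830.92 + $74.22 + $121.22 + $37.11 + $14.17 = $1,409.14
Net pay = $4,947.73 − $1,409.14 = $3,538.59

$3,538.59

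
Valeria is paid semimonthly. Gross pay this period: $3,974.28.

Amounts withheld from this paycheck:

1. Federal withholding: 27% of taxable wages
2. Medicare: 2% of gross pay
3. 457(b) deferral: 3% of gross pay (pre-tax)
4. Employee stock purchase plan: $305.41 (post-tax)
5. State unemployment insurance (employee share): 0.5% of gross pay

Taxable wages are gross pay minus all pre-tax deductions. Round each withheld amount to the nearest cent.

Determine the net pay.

$2,409.42

457(b) deferral: $3,974.28 × 0.03 = $119.23
Taxable wages = $3,974.28 − $119.23 = $3,855.05
Federal withholding: $3,855.05 × 0.27 = $1,040.86
State unemployment insurance (employee share): $3,974.28 × 0.005 = $19.87
Medicare: $3,974.28 × 0.02 = $79.49
Employee stock purchase plan: $305.41
Total deductions = $119.23 + $1,040.86 + $19.87 + $79.49 + $305.41 = $1,564.86
Net pay = $3,974.28 − $1,564.86 = $2,409.42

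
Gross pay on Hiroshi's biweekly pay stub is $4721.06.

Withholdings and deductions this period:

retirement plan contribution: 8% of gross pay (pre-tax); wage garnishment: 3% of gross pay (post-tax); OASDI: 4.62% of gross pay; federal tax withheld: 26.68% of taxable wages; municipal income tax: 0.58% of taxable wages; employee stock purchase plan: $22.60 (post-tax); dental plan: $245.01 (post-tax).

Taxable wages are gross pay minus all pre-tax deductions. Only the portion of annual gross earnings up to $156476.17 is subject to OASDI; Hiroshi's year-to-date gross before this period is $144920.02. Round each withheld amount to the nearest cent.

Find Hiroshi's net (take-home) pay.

$2532.03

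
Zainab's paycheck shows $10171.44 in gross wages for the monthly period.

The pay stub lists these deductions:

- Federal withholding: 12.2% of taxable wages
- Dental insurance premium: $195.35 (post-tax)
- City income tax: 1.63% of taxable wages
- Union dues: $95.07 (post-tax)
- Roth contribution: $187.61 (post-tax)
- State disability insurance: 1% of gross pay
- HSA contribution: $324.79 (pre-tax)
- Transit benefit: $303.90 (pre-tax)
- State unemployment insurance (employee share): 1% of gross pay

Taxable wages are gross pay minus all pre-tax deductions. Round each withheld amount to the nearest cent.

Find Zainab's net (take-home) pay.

Transit benefit: $303.90
HSA contribution: $324.79
Pre-tax total = $303.90 + $324.79 = $628.69
Taxable wages = $10171.44 − $628.69 = $9542.75
City income tax: $9542.75 × 0.0163 = $155.55
Federal withholding: $9542.75 × 0.122 = $1164.22
State disability insurance: $10171.44 × 0.01 = $101.71
State unemployment insurance (employee share): $10171.44 × 0.01 = $101.71
Dental insurance premium: $195.35
Roth contribution: $187.61
Union dues: $95.07
Total deductions = $303.90 + $324.79 + $155.55 + $1164.22 + $101.71 + $101.71 + $195.35 + $187.61 + $95.07 = $2629.91
Net pay = $10171.44 − $2629.91 = $7541.53

$7541.53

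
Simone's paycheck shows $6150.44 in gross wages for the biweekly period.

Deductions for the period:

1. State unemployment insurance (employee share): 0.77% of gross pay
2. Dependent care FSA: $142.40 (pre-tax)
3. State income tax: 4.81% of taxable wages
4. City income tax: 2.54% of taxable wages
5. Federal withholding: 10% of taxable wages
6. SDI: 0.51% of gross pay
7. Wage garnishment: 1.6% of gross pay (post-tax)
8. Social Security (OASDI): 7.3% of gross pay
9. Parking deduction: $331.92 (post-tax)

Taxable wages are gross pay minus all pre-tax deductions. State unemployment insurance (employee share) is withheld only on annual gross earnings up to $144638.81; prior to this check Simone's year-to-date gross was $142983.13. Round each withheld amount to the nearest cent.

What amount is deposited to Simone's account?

$4042.22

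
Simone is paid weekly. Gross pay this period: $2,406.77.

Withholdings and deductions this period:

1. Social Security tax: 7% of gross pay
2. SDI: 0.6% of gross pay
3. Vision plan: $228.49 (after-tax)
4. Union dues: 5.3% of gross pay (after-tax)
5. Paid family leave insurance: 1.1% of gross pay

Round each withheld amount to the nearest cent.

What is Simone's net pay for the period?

$1,841.34

Paid family leave insurance: $2,406.77 × 0.011 = $26.47
Social Security tax: $2,406.77 × 0.07 = $168.47
SDI: $2,406.77 × 0.006 = $14.44
Vision plan: $228.49
Union dues: $2,406.77 × 0.053 = $127.56
Total deductions = $26.47 + $168.47 + $14.44 + $228.49 + $127.56 = $565.43
Net pay = $2,406.77 − $565.43 = $1,841.34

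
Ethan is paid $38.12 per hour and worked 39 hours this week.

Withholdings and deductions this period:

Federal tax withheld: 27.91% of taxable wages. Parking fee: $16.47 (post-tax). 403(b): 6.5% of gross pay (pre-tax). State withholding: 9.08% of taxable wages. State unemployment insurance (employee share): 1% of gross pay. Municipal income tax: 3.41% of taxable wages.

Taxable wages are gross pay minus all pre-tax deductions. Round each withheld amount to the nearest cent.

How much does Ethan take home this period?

$797.13

Gross pay: 39 × $38.12 = $1,486.68
403(b): $1,486.68 × 0.065 = $96.63
Taxable wages = $1,486.68 − $96.63 = $1,390.05
State withholding: $1,390.05 × 0.0908 = $126.22
Municipal income tax: $1,390.05 × 0.0341 = $47.40
Federal tax withheld: $1,390.05 × 0.2791 = $387.96
State unemployment insurance (employee share): $1,486.68 × 0.01 = $14.87
Parking fee: $16.47
Total deductions = $96.63 + $126.22 + $47.40 + $387.96 + $14.87 + $16.47 = $689.55
Net pay = $1,486.68 − $689.55 = $797.13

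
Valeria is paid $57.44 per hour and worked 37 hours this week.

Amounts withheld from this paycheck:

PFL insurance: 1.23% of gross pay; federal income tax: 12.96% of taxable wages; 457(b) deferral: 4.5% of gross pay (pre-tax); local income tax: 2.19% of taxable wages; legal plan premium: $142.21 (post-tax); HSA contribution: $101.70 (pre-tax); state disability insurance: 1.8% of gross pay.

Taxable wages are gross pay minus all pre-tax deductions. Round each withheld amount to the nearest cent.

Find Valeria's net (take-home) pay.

$1429.25

Gross pay: 37 × $57.44 = $2125.28
HSA contribution: $101.70
457(b) deferral: $2125.28 × 0.045 = $95.64
Pre-tax total = $101.70 + $95.64 = $197.34
Taxable wages = $2125.28 − $197.34 = $1927.94
Federal income tax: $1927.94 × 0.1296 = $249.86
Local income tax: $1927.94 × 0.0219 = $42.22
PFL insurance: $2125.28 × 0.0123 = $26.14
State disability insurance: $2125.28 × 0.018 = $38.26
Legal plan premium: $142.21
Total deductions = $101.70 + $95.64 + $249.86 + $42.22 + $26.14 + $38.26 + $142.21 = $696.03
Net pay = $2125.28 − $696.03 = $1429.25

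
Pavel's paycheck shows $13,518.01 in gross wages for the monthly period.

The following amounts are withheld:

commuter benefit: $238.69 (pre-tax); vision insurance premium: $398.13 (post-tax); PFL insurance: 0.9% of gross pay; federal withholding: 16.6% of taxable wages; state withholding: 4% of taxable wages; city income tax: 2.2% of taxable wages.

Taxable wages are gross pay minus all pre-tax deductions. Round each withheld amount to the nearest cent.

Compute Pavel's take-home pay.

$9,731.84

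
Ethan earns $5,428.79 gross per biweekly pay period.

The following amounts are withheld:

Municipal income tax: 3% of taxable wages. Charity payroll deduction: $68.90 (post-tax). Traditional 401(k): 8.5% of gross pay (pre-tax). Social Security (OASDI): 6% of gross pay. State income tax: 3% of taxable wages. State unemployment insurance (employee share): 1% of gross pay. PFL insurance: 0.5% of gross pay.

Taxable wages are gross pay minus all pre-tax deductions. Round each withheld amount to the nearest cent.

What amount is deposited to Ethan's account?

$4,193.24

Traditional 401(k): $5,428.79 × 0.085 = $461.45
Taxable wages = $5,428.79 − $461.45 = $4,967.34
Municipal income tax: $4,967.34 × 0.03 = $149.02
State income tax: $4,967.34 × 0.03 = $149.02
State unemployment insurance (employee share): $5,428.79 × 0.01 = $54.29
PFL insurance: $5,428.79 × 0.005 = $27.14
Social Security (OASDI): $5,428.79 × 0.06 = $325.73
Charity payroll deduction: $68.90
Total deductions = $461.45 + $149.02 + $149.02 + $54.29 + $27.14 + $325.73 + $68.90 = $1,235.55
Net pay = $5,428.79 − $1,235.55 = $4,193.24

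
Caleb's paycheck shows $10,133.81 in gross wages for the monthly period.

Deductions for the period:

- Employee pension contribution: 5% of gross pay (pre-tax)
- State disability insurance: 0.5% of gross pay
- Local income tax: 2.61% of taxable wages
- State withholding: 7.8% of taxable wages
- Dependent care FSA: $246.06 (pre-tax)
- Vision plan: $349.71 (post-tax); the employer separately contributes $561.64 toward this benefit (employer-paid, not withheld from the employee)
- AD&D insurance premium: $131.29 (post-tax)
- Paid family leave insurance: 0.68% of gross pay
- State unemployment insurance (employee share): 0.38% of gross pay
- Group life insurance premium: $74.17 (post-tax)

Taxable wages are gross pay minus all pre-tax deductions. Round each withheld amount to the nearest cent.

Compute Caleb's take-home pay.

Dependent care FSA: $246.06
Employee pension contribution: $10,133.81 × 0.05 = $506.69
Pre-tax total = $246.06 + $506.69 = $752.75
Taxable wages = $10,133.81 − $752.75 = $9,381.06
Local income tax: $9,381.06 × 0.0261 = $244.85
State withholding: $9,381.06 × 0.078 = $731.72
State unemployment insurance (employee share): $10,133.81 × 0.0038 = $38.51
Paid family leave insurance: $10,133.81 × 0.0068 = $68.91
State disability insurance: $10,133.81 × 0.005 = $50.67
AD&D insurance premium: $131.29
Vision plan: $349.71
Group life insurance premium: $74.17
(Employer's $561.64 toward vision plan is not withheld from the employee.)
Total deductions = $246.06 + $506.69 + $244.85 + $731.72 + $38.51 + $68.91 + $50.67 + $131.29 + $349.71 + $74.17 = $2,442.58
Net pay = $10,133.81 − $2,442.58 = $7,691.23

$7,691.23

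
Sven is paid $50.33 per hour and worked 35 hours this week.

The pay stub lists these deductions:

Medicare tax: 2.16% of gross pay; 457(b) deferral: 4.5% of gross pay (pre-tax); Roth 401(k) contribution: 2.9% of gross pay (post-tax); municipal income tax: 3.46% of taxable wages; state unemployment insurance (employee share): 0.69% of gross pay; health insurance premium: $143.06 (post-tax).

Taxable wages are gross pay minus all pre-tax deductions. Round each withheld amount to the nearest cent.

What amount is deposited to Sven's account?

Gross pay: 35 × $50.33 = $1,761.55
457(b) deferral: $1,761.55 × 0.045 = $79.27
Taxable wages = $1,761.55 − $79.27 = $1,682.28
Municipal income tax: $1,682.28 × 0.0346 = $58.21
State unemployment insurance (employee share): $1,761.55 × 0.0069 = $12.15
Medicare tax: $1,761.55 × 0.0216 = $38.05
Health insurance premium: $143.06
Roth 401(k) contribution: $1,761.55 × 0.029 = $51.08
Total deductions = $79.27 + $58.21 + $12.15 + $38.05 + $143.06 + $51.08 = $381.82
Net pay = $1,761.55 − $381.82 = $1,379.73

$1,379.73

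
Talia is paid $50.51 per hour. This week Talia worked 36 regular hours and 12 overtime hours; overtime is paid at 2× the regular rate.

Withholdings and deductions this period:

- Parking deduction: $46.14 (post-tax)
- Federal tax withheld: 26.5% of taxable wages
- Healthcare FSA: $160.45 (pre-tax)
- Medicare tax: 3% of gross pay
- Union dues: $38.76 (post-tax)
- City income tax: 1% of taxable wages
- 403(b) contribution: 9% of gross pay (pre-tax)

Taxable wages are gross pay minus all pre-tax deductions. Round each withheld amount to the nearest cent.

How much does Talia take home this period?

$1,707.30

Regular pay: 36 × $50.51 = $1,818.36
Overtime pay: 12 × $50.51 × 2 = $1,212.24
Gross pay = $1,818.36 + $1,212.24 = $3,030.60
Healthcare FSA: $160.45
403(b) contribution: $3,030.60 × 0.09 = $272.75
Pre-tax total = $160.45 + $272.75 = $433.20
Taxable wages = $3,030.60 − $433.20 = $2,597.40
City income tax: $2,597.40 × 0.01 = $25.97
Federal tax withheld: $2,597.40 × 0.265 = $688.31
Medicare tax: $3,030.60 × 0.03 = $90.92
Union dues: $38.76
Parking deduction: $46.14
Total deductions = $160.45 + $272.75 + $25.97 + $688.31 + $90.92 + $38.76 + $46.14 = $1,323.30
Net pay = $3,030.60 − $1,323.30 = $1,707.30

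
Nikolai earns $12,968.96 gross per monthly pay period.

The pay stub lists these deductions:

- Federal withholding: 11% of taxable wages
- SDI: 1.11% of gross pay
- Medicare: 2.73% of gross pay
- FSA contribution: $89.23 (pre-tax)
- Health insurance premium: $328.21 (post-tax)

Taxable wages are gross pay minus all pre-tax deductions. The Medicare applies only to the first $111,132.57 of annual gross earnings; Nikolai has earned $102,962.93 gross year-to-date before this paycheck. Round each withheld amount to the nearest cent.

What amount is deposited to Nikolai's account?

FSA contribution: $89.23
Taxable wages = $12,968.96 − $89.23 = $12,879.73
Federal withholding: $12,879.73 × 0.11 = $1,416.77
Medicare: only $111,132.57 − $102,962.93 = $8,169.64 of this check is subject → $8,169.64 × 0.0273 = $223.03
SDI: $12,968.96 × 0.0111 = $143.96
Health insurance premium: $328.21
Total deductions = $89.23 + $1,416.77 + $223.03 + $143.96 + $328.21 = $2,201.20
Net pay = $12,968.96 − $2,201.20 = $10,767.76

$10,767.76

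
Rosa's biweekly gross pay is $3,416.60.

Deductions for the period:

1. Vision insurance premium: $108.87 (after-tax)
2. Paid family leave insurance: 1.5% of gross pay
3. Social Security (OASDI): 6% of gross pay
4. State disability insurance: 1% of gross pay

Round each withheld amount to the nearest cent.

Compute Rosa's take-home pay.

$3,017.31

State disability insurance: $3,416.60 × 0.01 = $34.17
Social Security (OASDI): $3,416.60 × 0.06 = $205.00
Paid family leave insurance: $3,416.60 × 0.015 = $51.25
Vision insurance premium: $108.87
Total deductions = $34.17 + $205.00 + $51.25 + $108.87 = $399.29
Net pay = $3,416.60 − $399.29 = $3,017.31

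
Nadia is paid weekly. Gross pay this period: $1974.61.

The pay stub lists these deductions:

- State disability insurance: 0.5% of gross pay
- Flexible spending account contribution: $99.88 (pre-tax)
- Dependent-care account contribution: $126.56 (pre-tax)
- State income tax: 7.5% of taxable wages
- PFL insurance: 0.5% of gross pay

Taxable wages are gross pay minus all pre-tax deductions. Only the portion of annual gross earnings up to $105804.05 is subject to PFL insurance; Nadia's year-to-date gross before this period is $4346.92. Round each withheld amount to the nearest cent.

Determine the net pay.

Dependent-care account contribution: $126.56
Flexible spending account contribution: $99.88
Pre-tax total = $126.56 + $99.88 = $226.44
Taxable wages = $1974.61 − $226.44 = $1748.17
State income tax: $1748.17 × 0.075 = $131.11
PFL insurance: cap not yet reached, full $1974.61 is subject → $1974.61 × 0.005 = $9.87
State disability insurance: $1974.61 × 0.005 = $9.87
Total deductions = $126.56 + $99.88 + $131.11 + $9.87 + $9.87 = $377.29
Net pay = $1974.61 − $377.29 = $1597.32

$1597.32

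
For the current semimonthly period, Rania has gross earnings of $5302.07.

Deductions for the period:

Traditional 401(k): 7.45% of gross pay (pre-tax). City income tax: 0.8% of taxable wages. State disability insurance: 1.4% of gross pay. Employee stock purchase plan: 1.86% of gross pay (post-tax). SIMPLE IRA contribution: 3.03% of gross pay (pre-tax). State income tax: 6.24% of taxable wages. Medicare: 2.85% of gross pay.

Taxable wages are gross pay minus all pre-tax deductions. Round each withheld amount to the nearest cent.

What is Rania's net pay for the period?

$4088.31

SIMPLE IRA contribution: $5302.07 × 0.0303 = $160.65
Traditional 401(k): $5302.07 × 0.0745 = $395.00
Pre-tax total = $160.65 + $395.00 = $555.65
Taxable wages = $5302.07 − $555.65 = $4746.42
City income tax: $4746.42 × 0.008 = $37.97
State income tax: $4746.42 × 0.0624 = $296.18
State disability insurance: $5302.07 × 0.014 = $74.23
Medicare: $5302.07 × 0.0285 = $151.11
Employee stock purchase plan: $5302.07 × 0.0186 = $98.62
Total deductions = $160.65 + $395.00 + $37.97 + $296.18 + $74.23 + $151.11 + $98.62 = $1213.76
Net pay = $5302.07 − $1213.76 = $4088.31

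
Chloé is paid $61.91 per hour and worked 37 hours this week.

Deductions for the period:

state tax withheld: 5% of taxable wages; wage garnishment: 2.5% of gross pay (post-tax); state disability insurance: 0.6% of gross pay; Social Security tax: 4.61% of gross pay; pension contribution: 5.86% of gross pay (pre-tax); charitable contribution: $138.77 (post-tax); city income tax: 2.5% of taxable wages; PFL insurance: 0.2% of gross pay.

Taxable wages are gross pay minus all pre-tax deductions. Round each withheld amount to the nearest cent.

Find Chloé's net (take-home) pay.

$1,674.75

Gross pay: 37 × $61.91 = $2,290.67
Pension contribution: $2,290.67 × 0.0586 = $134.23
Taxable wages = $2,290.67 − $134.23 = $2,156.44
City income tax: $2,156.44 × 0.025 = $53.91
State tax withheld: $2,156.44 × 0.05 = $107.82
PFL insurance: $2,290.67 × 0.002 = $4.58
State disability insurance: $2,290.67 × 0.006 = $13.74
Social Security tax: $2,290.67 × 0.0461 = $105.60
Charitable contribution: $138.77
Wage garnishment: $2,290.67 × 0.025 = $57.27
Total deductions = $134.23 + $53.91 + $107.82 + $4.58 + $13.74 + $105.60 + $138.77 + $57.27 = $615.92
Net pay = $2,290.67 − $615.92 = $1,674.75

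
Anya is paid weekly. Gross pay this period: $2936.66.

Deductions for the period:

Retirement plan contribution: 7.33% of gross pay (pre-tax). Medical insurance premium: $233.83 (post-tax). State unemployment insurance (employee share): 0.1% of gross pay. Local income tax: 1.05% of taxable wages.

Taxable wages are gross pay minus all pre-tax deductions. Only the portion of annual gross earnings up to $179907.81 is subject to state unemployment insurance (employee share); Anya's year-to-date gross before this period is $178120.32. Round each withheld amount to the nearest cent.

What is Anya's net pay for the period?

$2457.21

Retirement plan contribution: $2936.66 × 0.0733 = $215.26
Taxable wages = $2936.66 − $215.26 = $2721.40
Local income tax: $2721.40 × 0.0105 = $28.57
State unemployment insurance (employee share): only $179907.81 − $178120.32 = $1787.49 of this check is subject → $1787.49 × 0.001 = $1.79
Medical insurance premium: $233.83
Total deductions = $215.26 + $28.57 + $1.79 + $233.83 = $479.45
Net pay = $2936.66 − $479.45 = $2457.21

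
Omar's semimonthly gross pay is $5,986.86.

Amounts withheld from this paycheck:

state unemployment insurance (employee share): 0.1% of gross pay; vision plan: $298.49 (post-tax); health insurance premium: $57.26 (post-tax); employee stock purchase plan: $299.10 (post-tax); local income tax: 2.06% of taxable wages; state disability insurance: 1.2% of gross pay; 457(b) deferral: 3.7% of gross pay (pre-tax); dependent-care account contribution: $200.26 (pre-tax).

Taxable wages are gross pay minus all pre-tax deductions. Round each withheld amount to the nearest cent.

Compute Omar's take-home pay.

$4,717.77

Dependent-care account contribution: $200.26
457(b) deferral: $5,986.86 × 0.037 = $221.51
Pre-tax total = $200.26 + $221.51 = $421.77
Taxable wages = $5,986.86 − $421.77 = $5,565.09
Local income tax: $5,565.09 × 0.0206 = $114.64
State unemployment insurance (employee share): $5,986.86 × 0.001 = $5.99
State disability insurance: $5,986.86 × 0.012 = $71.84
Vision plan: $298.49
Health insurance premium: $57.26
Employee stock purchase plan: $299.10
Total deductions = $200.26 + $221.51 + $114.64 + $5.99 + $71.84 + $298.49 + $57.26 + $299.10 = $1,269.09
Net pay = $5,986.86 − $1,269.09 = $4,717.77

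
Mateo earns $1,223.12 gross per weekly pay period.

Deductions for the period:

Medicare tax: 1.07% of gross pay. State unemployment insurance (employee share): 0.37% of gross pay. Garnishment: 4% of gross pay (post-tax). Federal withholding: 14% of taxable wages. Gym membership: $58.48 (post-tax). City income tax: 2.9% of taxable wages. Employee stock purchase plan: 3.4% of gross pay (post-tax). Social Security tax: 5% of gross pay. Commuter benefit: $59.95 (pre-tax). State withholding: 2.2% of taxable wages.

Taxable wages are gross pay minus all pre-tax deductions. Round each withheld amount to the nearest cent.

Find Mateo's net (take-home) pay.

$713.24

Commuter benefit: $59.95
Taxable wages = $1,223.12 − $59.95 = $1,163.17
City income tax: $1,163.17 × 0.029 = $33.73
Federal withholding: $1,163.17 × 0.14 = $162.84
State withholding: $1,163.17 × 0.022 = $25.59
Social Security tax: $1,223.12 × 0.05 = $61.16
Medicare tax: $1,223.12 × 0.0107 = $13.09
State unemployment insurance (employee share): $1,223.12 × 0.0037 = $4.53
Gym membership: $58.48
Employee stock purchase plan: $1,223.12 × 0.034 = $41.59
Garnishment: $1,223.12 × 0.04 = $48.92
Total deductions = $59.95 + $33.73 + $162.84 + $25.59 + $61.16 + $13.09 + $4.53 + $58.48 + $41.59 + $48.92 = $509.88
Net pay = $1,223.12 − $509.88 = $713.24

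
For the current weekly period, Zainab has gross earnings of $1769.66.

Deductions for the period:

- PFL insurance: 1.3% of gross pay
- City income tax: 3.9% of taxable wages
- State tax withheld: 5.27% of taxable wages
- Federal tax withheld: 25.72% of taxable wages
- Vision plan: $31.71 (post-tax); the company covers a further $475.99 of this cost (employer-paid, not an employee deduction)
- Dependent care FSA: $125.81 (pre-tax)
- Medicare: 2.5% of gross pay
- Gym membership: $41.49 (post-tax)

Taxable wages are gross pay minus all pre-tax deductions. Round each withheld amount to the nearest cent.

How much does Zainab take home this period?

Dependent care FSA: $125.81
Taxable wages = $1769.66 − $125.81 = $1643.85
State tax withheld: $1643.85 × 0.0527 = $86.63
Federal tax withheld: $1643.85 × 0.2572 = $422.80
City income tax: $1643.85 × 0.039 = $64.11
Medicare: $1769.66 × 0.025 = $44.24
PFL insurance: $1769.66 × 0.013 = $23.01
Vision plan: $31.71
Gym membership: $41.49
(Employer's $475.99 toward vision plan is not withheld from the employee.)
Total deductions = $125.81 + $86.63 + $422.80 + $64.11 + $44.24 + $23.01 + $31.71 + $41.49 = $839.80
Net pay = $1769.66 − $839.80 = $929.86

$929.86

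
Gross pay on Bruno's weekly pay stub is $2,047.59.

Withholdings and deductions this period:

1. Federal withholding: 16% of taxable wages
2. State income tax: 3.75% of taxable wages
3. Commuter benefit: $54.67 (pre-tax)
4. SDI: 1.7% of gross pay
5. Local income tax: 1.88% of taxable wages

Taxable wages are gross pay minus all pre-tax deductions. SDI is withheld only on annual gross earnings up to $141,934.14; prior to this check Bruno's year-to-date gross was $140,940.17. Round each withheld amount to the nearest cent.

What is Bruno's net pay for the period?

$1,544.95

Commuter benefit: $54.67
Taxable wages = $2,047.59 − $54.67 = $1,992.92
Local income tax: $1,992.92 × 0.0188 = $37.47
State income tax: $1,992.92 × 0.0375 = $74.73
Federal withholding: $1,992.92 × 0.16 = $318.87
SDI: only $141,934.14 − $140,940.17 = $993.97 of this check is subject → $993.97 × 0.017 = $16.90
Total deductions = $54.67 + $37.47 + $74.73 + $318.87 + $16.90 = $502.64
Net pay = $2,047.59 − $502.64 = $1,544.95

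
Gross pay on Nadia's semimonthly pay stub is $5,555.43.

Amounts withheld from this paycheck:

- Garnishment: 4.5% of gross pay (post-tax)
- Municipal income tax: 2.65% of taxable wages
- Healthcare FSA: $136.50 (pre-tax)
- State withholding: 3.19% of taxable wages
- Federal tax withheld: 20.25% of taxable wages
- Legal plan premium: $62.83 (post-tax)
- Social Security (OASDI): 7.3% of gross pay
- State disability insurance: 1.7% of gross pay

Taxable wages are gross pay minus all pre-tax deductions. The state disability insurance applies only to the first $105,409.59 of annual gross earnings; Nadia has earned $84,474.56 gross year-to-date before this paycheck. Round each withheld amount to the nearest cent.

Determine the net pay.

$3,192.33

Healthcare FSA: $136.50
Taxable wages = $5,555.43 − $136.50 = $5,418.93
State withholding: $5,418.93 × 0.0319 = $172.86
Municipal income tax: $5,418.93 × 0.0265 = $143.60
Federal tax withheld: $5,418.93 × 0.2025 = $1,097.33
Social Security (OASDI): $5,555.43 × 0.073 = $405.55
State disability insurance: cap not yet reached, full $5,555.43 is subject → $5,555.43 × 0.017 = $94.44
Legal plan premium: $62.83
Garnishment: $5,555.43 × 0.045 = $249.99
Total deductions = $136.50 + $172.86 + $143.60 + $1,097.33 + $405.55 + $94.44 + $62.83 + $249.99 = $2,363.10
Net pay = $5,555.43 − $2,363.10 = $3,192.33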